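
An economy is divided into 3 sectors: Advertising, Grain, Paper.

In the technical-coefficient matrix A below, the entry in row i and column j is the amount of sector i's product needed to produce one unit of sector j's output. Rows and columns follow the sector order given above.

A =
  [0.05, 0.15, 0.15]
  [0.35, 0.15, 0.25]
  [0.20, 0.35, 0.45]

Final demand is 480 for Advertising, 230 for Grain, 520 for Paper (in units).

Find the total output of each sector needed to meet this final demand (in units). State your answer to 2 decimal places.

x_1 = 1065.89, x_2 = 1355.21, x_3 = 2195.46

I − A =
  [   0.95    -0.15    -0.15]
  [  -0.35     0.85    -0.25]
  [  -0.20    -0.35     0.55]
Cofactors of I−A, C_ij = (−1)^(i+j)·(minor ij) (rows/columns in the sector order above):
  C_11 = (0.85)(0.55) − (-0.25)(-0.35) = 0.3800
  C_12 = −[(-0.35)(0.55) − (-0.25)(-0.20)] = 0.2425
  C_13 = (-0.35)(-0.35) − (0.85)(-0.20) = 0.2925
  C_21 = −[(-0.15)(0.55) − (-0.15)(-0.35)] = 0.1350
  C_22 = (0.95)(0.55) − (-0.15)(-0.20) = 0.4925
  C_23 = −[(0.95)(-0.35) − (-0.15)(-0.20)] = 0.3625
  C_31 = (-0.15)(-0.25) − (-0.15)(0.85) = 0.1650
  C_32 = −[(0.95)(-0.25) − (-0.15)(-0.35)] = 0.2900
  C_33 = (0.95)(0.85) − (-0.15)(-0.35) = 0.7550
det(I−A) = Σ_j (I−A)_1j·C_1j = (0.95)(0.3800) + (-0.15)(0.2425) + (-0.15)(0.2925) = 0.28075
adj(I−A) = Cᵀ =
  [ 0.3800   0.1350   0.1650]
  [ 0.2425   0.4925   0.2900]
  [ 0.2925   0.3625   0.7550]
(I − A)⁻¹ = adj(I−A) / det(I−A) ≈
  [   1.3535     0.4809     0.5877]
  [   0.8638     1.7542     1.0329]
  [   1.0419     1.2912     2.6892]
x = (I − A)⁻¹ d = adj(I−A)·d / det(I−A), with det(I−A) = 0.28075:
  x_1 = (0.3800·480 + 0.1350·230 + 0.1650·520) / 0.28075 = 299.25 / 0.28075 ≈ 1065.89
  x_2 = (0.2425·480 + 0.4925·230 + 0.2900·520) / 0.28075 = 380.475 / 0.28075 ≈ 1355.21
  x_3 = (0.2925·480 + 0.3625·230 + 0.7550·520) / 0.28075 = 616.375 / 0.28075 ≈ 2195.46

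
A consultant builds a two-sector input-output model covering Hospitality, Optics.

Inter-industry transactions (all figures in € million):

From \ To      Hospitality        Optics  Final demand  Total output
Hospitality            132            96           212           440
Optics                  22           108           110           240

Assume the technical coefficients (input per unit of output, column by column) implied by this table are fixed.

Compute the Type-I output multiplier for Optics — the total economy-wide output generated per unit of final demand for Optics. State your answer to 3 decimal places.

Technical coefficients a_ij = z_ij / X_j:
  a_11 = 132/440 = 0.30, a_21 = 22/440 = 0.05
  a_12 = 96/240 = 0.40, a_22 = 108/240 = 0.45
I − A =
  [   0.70    -0.40]
  [  -0.05     0.55]
det(I−A) = (0.70)(0.55) − (-0.40)(-0.05) = 0.3650
adj(I−A) = [[0.55, 0.40], [0.05, 0.70]]
(I − A)⁻¹ = adj(I−A) / det(I−A) ≈
  [   1.5068     1.0959]
  [   0.1370     1.9178]
The output multiplier for sector j is the column-j sum of the Leontief inverse (I − A)⁻¹ = adj(I−A) / det(I−A).
Column 2 of adj(I−A): (0.40, 0.70); det(I−A) = 0.3650.
m_2 = (0.40 + 0.70) / 0.3650 = 1.10 / 0.3650 ≈ 3.014.

m_2 = 3.014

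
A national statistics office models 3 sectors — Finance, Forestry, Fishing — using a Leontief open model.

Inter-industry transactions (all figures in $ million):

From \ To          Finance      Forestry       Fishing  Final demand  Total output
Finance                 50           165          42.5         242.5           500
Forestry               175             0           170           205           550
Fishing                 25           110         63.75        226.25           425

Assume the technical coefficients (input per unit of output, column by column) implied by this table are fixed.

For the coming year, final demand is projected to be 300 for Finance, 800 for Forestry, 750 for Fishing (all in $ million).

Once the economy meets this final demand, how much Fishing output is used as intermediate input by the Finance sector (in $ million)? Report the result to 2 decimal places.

z_31 = 52.58

Technical coefficients a_ij = z_ij / X_j:
  a_11 = 50/500 = 0.10, a_21 = 175/500 = 0.35, a_31 = 25/500 = 0.05
  a_12 = 165/550 = 0.30, a_22 = 0/550 = 0.00, a_32 = 110/550 = 0.20
  a_13 = 42.5/425 = 0.10, a_23 = 170/425 = 0.40, a_33 = 63.75/425 = 0.15
I − A =
  [   0.90    -0.30    -0.10]
  [  -0.35     1.00    -0.40]
  [  -0.05    -0.20     0.85]
Cofactors of I−A, C_ij = (−1)^(i+j)·(minor ij) (rows/columns in the sector order above):
  C_11 = (1.00)(0.85) − (-0.40)(-0.20) = 0.7700
  C_12 = −[(-0.35)(0.85) − (-0.40)(-0.05)] = 0.3175
  C_13 = (-0.35)(-0.20) − (1.00)(-0.05) = 0.1200
  C_21 = −[(-0.30)(0.85) − (-0.10)(-0.20)] = 0.2750
  C_22 = (0.90)(0.85) − (-0.10)(-0.05) = 0.7600
  C_23 = −[(0.90)(-0.20) − (-0.30)(-0.05)] = 0.1950
  C_31 = (-0.30)(-0.40) − (-0.10)(1.00) = 0.2200
  C_32 = −[(0.90)(-0.40) − (-0.10)(-0.35)] = 0.3950
  C_33 = (0.90)(1.00) − (-0.30)(-0.35) = 0.7950
det(I−A) = Σ_j (I−A)_1j·C_1j = (0.90)(0.7700) + (-0.30)(0.3175) + (-0.10)(0.1200) = 0.58575
adj(I−A) = Cᵀ =
  [ 0.7700   0.2750   0.2200]
  [ 0.3175   0.7600   0.3950]
  [ 0.1200   0.1950   0.7950]
(I − A)⁻¹ = adj(I−A) / det(I−A) ≈
  [   1.3146     0.4695     0.3756]
  [   0.5420     1.2975     0.6743]
  [   0.2049     0.3329     1.3572]
First solve x = (I − A)⁻¹ d = adj(I−A)·d / det(I−A); in particular x_1 = (0.7700·300 + 0.2750·800 + 0.2200·750) / 0.58575 = 616.00 / 0.58575 ≈ 1051.6432.
Intermediate flow from 3 to 1: z_31 = a_31 · x_1 = 0.05 × 616.00 / 0.58575 = 30.80 / 0.58575 ≈ 52.58.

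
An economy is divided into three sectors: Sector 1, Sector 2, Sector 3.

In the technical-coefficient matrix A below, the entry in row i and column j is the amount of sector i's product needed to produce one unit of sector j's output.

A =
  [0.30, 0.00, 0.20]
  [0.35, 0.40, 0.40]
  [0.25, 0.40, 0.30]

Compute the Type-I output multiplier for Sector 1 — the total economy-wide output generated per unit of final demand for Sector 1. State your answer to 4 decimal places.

m_1 = 7.2177

I − A =
  [   0.70     0.00    -0.20]
  [  -0.35     0.60    -0.40]
  [  -0.25    -0.40     0.70]
Cofactors of I−A, C_ij = (−1)^(i+j)·(minor ij) (rows/columns in the sector order above):
  C_11 = (0.60)(0.70) − (-0.40)(-0.40) = 0.2600
  C_12 = −[(-0.35)(0.70) − (-0.40)(-0.25)] = 0.3450
  C_13 = (-0.35)(-0.40) − (0.60)(-0.25) = 0.2900
  C_21 = −[(0.00)(0.70) − (-0.20)(-0.40)] = 0.0800
  C_22 = (0.70)(0.70) − (-0.20)(-0.25) = 0.4400
  C_23 = −[(0.70)(-0.40) − (0.00)(-0.25)] = 0.2800
  C_31 = (0.00)(-0.40) − (-0.20)(0.60) = 0.1200
  C_32 = −[(0.70)(-0.40) − (-0.20)(-0.35)] = 0.3500
  C_33 = (0.70)(0.60) − (0.00)(-0.35) = 0.4200
det(I−A) = Σ_j (I−A)_1j·C_1j = (0.70)(0.2600) + (0.00)(0.3450) + (-0.20)(0.2900) = 0.1240
adj(I−A) = Cᵀ =
  [ 0.2600   0.0800   0.1200]
  [ 0.3450   0.4400   0.3500]
  [ 0.2900   0.2800   0.4200]
(I − A)⁻¹ = adj(I−A) / det(I−A) ≈
  [   2.09677     0.64516     0.96774]
  [   2.78226     3.54839     2.82258]
  [   2.33871     2.25806     3.38710]
The output multiplier for sector j is the column-j sum of the Leontief inverse (I − A)⁻¹ = adj(I−A) / det(I−A).
Column 1 of adj(I−A): (0.2600, 0.3450, 0.2900); det(I−A) = 0.1240.
m_1 = (0.2600 + 0.3450 + 0.2900) / 0.1240 = 0.895 / 0.1240 ≈ 7.2177.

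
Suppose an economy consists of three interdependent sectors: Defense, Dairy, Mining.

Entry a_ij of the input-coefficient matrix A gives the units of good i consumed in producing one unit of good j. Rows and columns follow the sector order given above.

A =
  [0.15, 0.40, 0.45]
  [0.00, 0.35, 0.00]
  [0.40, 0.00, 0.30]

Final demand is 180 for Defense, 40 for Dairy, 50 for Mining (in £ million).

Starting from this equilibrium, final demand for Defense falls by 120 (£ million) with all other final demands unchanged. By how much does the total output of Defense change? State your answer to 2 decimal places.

I − A =
  [   0.85    -0.40    -0.45]
  [   0.00     0.65     0.00]
  [  -0.40     0.00     0.70]
Cofactors of I−A, C_ij = (−1)^(i+j)·(minor ij) (rows/columns in the sector order above):
  C_11 = (0.65)(0.70) − (0.00)(0.00) = 0.4550
  C_12 = −[(0.00)(0.70) − (0.00)(-0.40)] = 0.0000
  C_13 = (0.00)(0.00) − (0.65)(-0.40) = 0.2600
  C_21 = −[(-0.40)(0.70) − (-0.45)(0.00)] = 0.2800
  C_22 = (0.85)(0.70) − (-0.45)(-0.40) = 0.4150
  C_23 = −[(0.85)(0.00) − (-0.40)(-0.40)] = 0.1600
  C_31 = (-0.40)(0.00) − (-0.45)(0.65) = 0.2925
  C_32 = −[(0.85)(0.00) − (-0.45)(0.00)] = 0.0000
  C_33 = (0.85)(0.65) − (-0.40)(0.00) = 0.5525
det(I−A) = Σ_j (I−A)_1j·C_1j = (0.85)(0.4550) + (-0.40)(0.0000) + (-0.45)(0.2600) = 0.26975
adj(I−A) = Cᵀ =
  [ 0.4550   0.2800   0.2925]
  [ 0.0000   0.4150   0.0000]
  [ 0.2600   0.1600   0.5525]
(I − A)⁻¹ = adj(I−A) / det(I−A) ≈
  [   1.6867     1.0380     1.0843]
  [   0.0000     1.5385     0.0000]
  [   0.9639     0.5931     2.0482]
Δx = (I − A)⁻¹ Δd with Δd having -120 in the Defense component and 0 elsewhere.
So Δx_1 = L_11 · (-120), where L_11 = adj(I−A)_11 / det(I−A) = 0.4550 / 0.26975.
Δx_1 = 0.4550 × (-120) / 0.26975 = -54.60 / 0.26975 ≈ -202.41.

Δx_1 = -202.41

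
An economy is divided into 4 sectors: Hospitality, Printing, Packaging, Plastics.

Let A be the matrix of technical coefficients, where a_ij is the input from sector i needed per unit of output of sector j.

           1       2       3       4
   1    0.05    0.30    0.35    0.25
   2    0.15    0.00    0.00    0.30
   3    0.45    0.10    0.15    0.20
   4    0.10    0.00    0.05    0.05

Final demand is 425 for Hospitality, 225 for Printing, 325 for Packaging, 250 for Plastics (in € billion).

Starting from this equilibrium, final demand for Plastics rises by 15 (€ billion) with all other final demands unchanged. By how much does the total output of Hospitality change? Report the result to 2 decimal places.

Δx_1 = 10.64

I − A =
  [   0.95    -0.30    -0.35    -0.25]
  [  -0.15     1.00     0.00    -0.30]
  [  -0.45    -0.10     0.85    -0.20]
  [  -0.10     0.00    -0.05     0.95]
Compute the cofactors C_ij = (−1)^(i+j)·(3×3 minor ij) of I−A; the adjugate is their transpose:
adj(I−A) = Cᵀ =
  [ 0.796000   0.273750   0.349500   0.369500]
  [ 0.151875   0.574125   0.076500   0.237375]
  [ 0.464750   0.222000   0.825750   0.366250]
  [ 0.108250   0.040500   0.080250   0.606500]
det(I−A) = Σ_j (I−A)_1j·C_1j = (0.95)(0.796000) + (-0.30)(0.151875) + (-0.35)(0.464750) + (-0.25)(0.108250) = 0.5209125
(I − A)⁻¹ = adj(I−A) / det(I−A) ≈
  [   1.5281     0.5255     0.6709     0.7093]
  [   0.2916     1.1022     0.1469     0.4557]
  [   0.8922     0.4262     1.5852     0.7031]
  [   0.2078     0.0777     0.1541     1.1643]
Δx = (I − A)⁻¹ Δd with Δd having +15 in the Plastics component and 0 elsewhere.
So Δx_1 = L_14 · (+15), where L_14 = adj(I−A)_14 / det(I−A) = 0.369500 / 0.5209125.
Δx_1 = 0.369500 × (+15) / 0.5209125 = 5.5425 / 0.5209125 ≈ 10.64.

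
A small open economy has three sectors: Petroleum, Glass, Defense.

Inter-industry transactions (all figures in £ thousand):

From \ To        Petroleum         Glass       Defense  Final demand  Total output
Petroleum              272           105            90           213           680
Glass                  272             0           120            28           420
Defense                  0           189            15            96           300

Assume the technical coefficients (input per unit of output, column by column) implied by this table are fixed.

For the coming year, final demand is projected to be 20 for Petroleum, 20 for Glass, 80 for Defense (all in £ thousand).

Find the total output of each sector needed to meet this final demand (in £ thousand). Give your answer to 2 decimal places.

Technical coefficients a_ij = z_ij / X_j:
  a_11 = 272/680 = 0.40, a_21 = 272/680 = 0.40, a_31 = 0/680 = 0.00
  a_12 = 105/420 = 0.25, a_22 = 0/420 = 0.00, a_32 = 189/420 = 0.45
  a_13 = 90/300 = 0.30, a_23 = 120/300 = 0.40, a_33 = 15/300 = 0.05
I − A =
  [   0.60    -0.25    -0.30]
  [  -0.40     1.00    -0.40]
  [   0.00    -0.45     0.95]
Cofactors of I−A, C_ij = (−1)^(i+j)·(minor ij) (rows/columns in the sector order above):
  C_11 = (1.00)(0.95) − (-0.40)(-0.45) = 0.7700
  C_12 = −[(-0.40)(0.95) − (-0.40)(0.00)] = 0.3800
  C_13 = (-0.40)(-0.45) − (1.00)(0.00) = 0.1800
  C_21 = −[(-0.25)(0.95) − (-0.30)(-0.45)] = 0.3725
  C_22 = (0.60)(0.95) − (-0.30)(0.00) = 0.5700
  C_23 = −[(0.60)(-0.45) − (-0.25)(0.00)] = 0.2700
  C_31 = (-0.25)(-0.40) − (-0.30)(1.00) = 0.4000
  C_32 = −[(0.60)(-0.40) − (-0.30)(-0.40)] = 0.3600
  C_33 = (0.60)(1.00) − (-0.25)(-0.40) = 0.5000
det(I−A) = Σ_j (I−A)_1j·C_1j = (0.60)(0.7700) + (-0.25)(0.3800) + (-0.30)(0.1800) = 0.3130
adj(I−A) = Cᵀ =
  [ 0.7700   0.3725   0.4000]
  [ 0.3800   0.5700   0.3600]
  [ 0.1800   0.2700   0.5000]
(I − A)⁻¹ = adj(I−A) / det(I−A) ≈
  [   2.4601     1.1901     1.2780]
  [   1.2141     1.8211     1.1502]
  [   0.5751     0.8626     1.5974]
x = (I − A)⁻¹ d = adj(I−A)·d / det(I−A), with det(I−A) = 0.3130:
  x_1 = (0.7700·20 + 0.3725·20 + 0.4000·80) / 0.3130 = 54.85 / 0.3130 ≈ 175.24
  x_2 = (0.3800·20 + 0.5700·20 + 0.3600·80) / 0.3130 = 47.80 / 0.3130 ≈ 152.72
  x_3 = (0.1800·20 + 0.2700·20 + 0.5000·80) / 0.3130 = 49.00 / 0.3130 ≈ 156.55

x_1 = 175.24, x_2 = 152.72, x_3 = 156.55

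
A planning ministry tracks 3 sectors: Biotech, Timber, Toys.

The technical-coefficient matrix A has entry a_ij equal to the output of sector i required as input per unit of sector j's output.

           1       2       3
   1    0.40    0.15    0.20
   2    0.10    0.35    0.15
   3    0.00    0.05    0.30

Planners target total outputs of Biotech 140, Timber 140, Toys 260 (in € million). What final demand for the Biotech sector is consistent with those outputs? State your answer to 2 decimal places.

I − A =
  [   0.60    -0.15    -0.20]
  [  -0.10     0.65    -0.15]
  [   0.00    -0.05     0.70]
d = (I − A) x:
  d_1 = (+0.60)·140 + (-0.15)·140 + (-0.20)·260 = 11.00
  d_2 = (-0.10)·140 + (+0.65)·140 + (-0.15)·260 = 38.00
  d_3 = (+0.00)·140 + (-0.05)·140 + (+0.70)·260 = 175.00

d_1 = 11.00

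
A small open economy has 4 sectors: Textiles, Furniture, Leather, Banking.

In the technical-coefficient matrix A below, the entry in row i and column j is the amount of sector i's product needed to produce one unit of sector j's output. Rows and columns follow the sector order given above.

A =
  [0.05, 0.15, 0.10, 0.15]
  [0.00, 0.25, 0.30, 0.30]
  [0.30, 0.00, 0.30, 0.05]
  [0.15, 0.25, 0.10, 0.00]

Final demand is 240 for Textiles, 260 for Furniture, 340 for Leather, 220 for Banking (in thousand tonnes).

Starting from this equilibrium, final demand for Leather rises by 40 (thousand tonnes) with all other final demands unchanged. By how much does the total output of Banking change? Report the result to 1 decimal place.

I − A =
  [   0.95    -0.15    -0.10    -0.15]
  [   0.00     0.75    -0.30    -0.30]
  [  -0.30     0.00     0.70    -0.05]
  [  -0.15    -0.25    -0.10     1.00]
Compute the cofactors C_ij = (−1)^(i+j)·(3×3 minor ij) of I−A; the adjugate is their transpose:
adj(I−A) = Cᵀ =
  [ 0.465000   0.131750   0.139500   0.116250]
  [ 0.132750   0.609250   0.311250   0.218250]
  [ 0.208125   0.069250   0.617625   0.082875]
  [ 0.123750   0.179000   0.160500   0.462750]
det(I−A) = Σ_j (I−A)_1j·C_1j = (0.95)(0.465000) + (-0.15)(0.132750) + (-0.10)(0.208125) + (-0.15)(0.123750) = 0.3824625
(I − A)⁻¹ = adj(I−A) / det(I−A) ≈
  [   1.2158     0.3445     0.3647     0.3040]
  [   0.3471     1.5930     0.8138     0.5706]
  [   0.5442     0.1811     1.6149     0.2167]
  [   0.3236     0.4680     0.4196     1.2099]
Δx = (I − A)⁻¹ Δd with Δd having +40 in the Leather component and 0 elsewhere.
So Δx_4 = L_43 · (+40), where L_43 = adj(I−A)_43 / det(I−A) = 0.160500 / 0.3824625.
Δx_4 = 0.160500 × (+40) / 0.3824625 = 6.42 / 0.3824625 ≈ 16.8.

Δx_4 = 16.8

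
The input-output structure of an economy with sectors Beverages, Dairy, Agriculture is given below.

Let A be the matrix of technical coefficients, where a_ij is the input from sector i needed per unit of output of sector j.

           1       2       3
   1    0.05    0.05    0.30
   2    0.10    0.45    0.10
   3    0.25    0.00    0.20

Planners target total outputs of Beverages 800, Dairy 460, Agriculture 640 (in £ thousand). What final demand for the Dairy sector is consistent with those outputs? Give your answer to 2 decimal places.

I − A =
  [   0.95    -0.05    -0.30]
  [  -0.10     0.55    -0.10]
  [  -0.25     0.00     0.80]
d = (I − A) x:
  d_1 = (+0.95)·800 + (-0.05)·460 + (-0.30)·640 = 545.00
  d_2 = (-0.10)·800 + (+0.55)·460 + (-0.10)·640 = 109.00
  d_3 = (-0.25)·800 + (+0.00)·460 + (+0.80)·640 = 312.00

d_2 = 109.00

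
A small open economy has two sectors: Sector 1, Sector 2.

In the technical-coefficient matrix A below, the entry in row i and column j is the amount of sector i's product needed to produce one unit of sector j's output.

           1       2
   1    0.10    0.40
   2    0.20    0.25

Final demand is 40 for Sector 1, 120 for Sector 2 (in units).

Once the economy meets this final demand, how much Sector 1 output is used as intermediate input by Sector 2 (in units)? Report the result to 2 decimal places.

I − A =
  [   0.90    -0.40]
  [  -0.20     0.75]
det(I−A) = (0.90)(0.75) − (-0.40)(-0.20) = 0.5950
adj(I−A) = [[0.75, 0.40], [0.20, 0.90]]
(I − A)⁻¹ = adj(I−A) / det(I−A) ≈
  [   1.2605     0.6723]
  [   0.3361     1.5126]
First solve x = (I − A)⁻¹ d = adj(I−A)·d / det(I−A); in particular x_2 = (0.20·40 + 0.90·120) / 0.5950 = 116.00 / 0.5950 ≈ 194.9580.
Intermediate flow from 1 to 2: z_12 = a_12 · x_2 = 0.40 × 116.00 / 0.5950 = 46.40 / 0.5950 ≈ 77.98.

z_12 = 77.98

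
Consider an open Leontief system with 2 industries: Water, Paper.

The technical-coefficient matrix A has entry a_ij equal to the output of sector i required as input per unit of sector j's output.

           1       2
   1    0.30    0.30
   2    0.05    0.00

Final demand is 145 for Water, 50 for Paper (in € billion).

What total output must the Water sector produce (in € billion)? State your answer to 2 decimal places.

I − A =
  [   0.70    -0.30]
  [  -0.05     1.00]
det(I−A) = (0.70)(1.00) − (-0.30)(-0.05) = 0.6850
adj(I−A) = [[1.00, 0.30], [0.05, 0.70]]
(I − A)⁻¹ = adj(I−A) / det(I−A) ≈
  [   1.4599     0.4380]
  [   0.0730     1.0219]
x = (I − A)⁻¹ d = adj(I−A)·d / det(I−A), with det(I−A) = 0.6850:
  x_1 = (1.00·145 + 0.30·50) / 0.6850 = 160.00 / 0.6850 ≈ 233.58
  x_2 = (0.05·145 + 0.70·50) / 0.6850 = 42.25 / 0.6850 ≈ 61.68

x_1 = 233.58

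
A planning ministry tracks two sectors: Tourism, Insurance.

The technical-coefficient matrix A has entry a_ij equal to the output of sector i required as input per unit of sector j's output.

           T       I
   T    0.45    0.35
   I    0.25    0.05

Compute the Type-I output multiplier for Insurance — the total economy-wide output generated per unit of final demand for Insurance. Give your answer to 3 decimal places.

m_I = 2.069

I − A =
  [   0.55    -0.35]
  [  -0.25     0.95]
det(I−A) = (0.55)(0.95) − (-0.35)(-0.25) = 0.4350
adj(I−A) = [[0.95, 0.35], [0.25, 0.55]]
(I − A)⁻¹ = adj(I−A) / det(I−A) ≈
  [   2.1839     0.8046]
  [   0.5747     1.2644]
The output multiplier for sector j is the column-j sum of the Leontief inverse (I − A)⁻¹ = adj(I−A) / det(I−A).
Column I of adj(I−A): (0.35, 0.55); det(I−A) = 0.4350.
m_I = (0.35 + 0.55) / 0.4350 = 0.90 / 0.4350 ≈ 2.069.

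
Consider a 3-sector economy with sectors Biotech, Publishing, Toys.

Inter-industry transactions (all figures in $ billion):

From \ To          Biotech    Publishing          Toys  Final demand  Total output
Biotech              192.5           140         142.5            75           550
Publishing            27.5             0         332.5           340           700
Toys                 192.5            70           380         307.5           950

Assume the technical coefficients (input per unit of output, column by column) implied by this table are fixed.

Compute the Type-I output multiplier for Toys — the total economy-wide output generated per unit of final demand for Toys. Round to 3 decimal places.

m_T = 3.862

Technical coefficients a_ij = z_ij / X_j:
  a_BB = 192.5/550 = 0.35, a_PB = 27.5/550 = 0.05, a_TB = 192.5/550 = 0.35
  a_BP = 140/700 = 0.20, a_PP = 0/700 = 0.00, a_TP = 70/700 = 0.10
  a_BT = 142.5/950 = 0.15, a_PT = 332.5/950 = 0.35, a_TT = 380/950 = 0.40
I − A =
  [   0.65    -0.20    -0.15]
  [  -0.05     1.00    -0.35]
  [  -0.35    -0.10     0.60]
Cofactors of I−A, C_ij = (−1)^(i+j)·(minor ij) (rows/columns in the sector order above):
  C_11 = (1.00)(0.60) − (-0.35)(-0.10) = 0.5650
  C_12 = −[(-0.05)(0.60) − (-0.35)(-0.35)] = 0.1525
  C_13 = (-0.05)(-0.10) − (1.00)(-0.35) = 0.3550
  C_21 = −[(-0.20)(0.60) − (-0.15)(-0.10)] = 0.1350
  C_22 = (0.65)(0.60) − (-0.15)(-0.35) = 0.3375
  C_23 = −[(0.65)(-0.10) − (-0.20)(-0.35)] = 0.1350
  C_31 = (-0.20)(-0.35) − (-0.15)(1.00) = 0.2200
  C_32 = −[(0.65)(-0.35) − (-0.15)(-0.05)] = 0.2350
  C_33 = (0.65)(1.00) − (-0.20)(-0.05) = 0.6400
det(I−A) = Σ_j (I−A)_1j·C_1j = (0.65)(0.5650) + (-0.20)(0.1525) + (-0.15)(0.3550) = 0.2835
adj(I−A) = Cᵀ =
  [ 0.5650   0.1350   0.2200]
  [ 0.1525   0.3375   0.2350]
  [ 0.3550   0.1350   0.6400]
(I − A)⁻¹ = adj(I−A) / det(I−A) ≈
  [   1.9929     0.4762     0.7760]
  [   0.5379     1.1905     0.8289]
  [   1.2522     0.4762     2.2575]
The output multiplier for sector j is the column-j sum of the Leontief inverse (I − A)⁻¹ = adj(I−A) / det(I−A).
Column T of adj(I−A): (0.2200, 0.2350, 0.6400); det(I−A) = 0.2835.
m_T = (0.2200 + 0.2350 + 0.6400) / 0.2835 = 1.095 / 0.2835 ≈ 3.862.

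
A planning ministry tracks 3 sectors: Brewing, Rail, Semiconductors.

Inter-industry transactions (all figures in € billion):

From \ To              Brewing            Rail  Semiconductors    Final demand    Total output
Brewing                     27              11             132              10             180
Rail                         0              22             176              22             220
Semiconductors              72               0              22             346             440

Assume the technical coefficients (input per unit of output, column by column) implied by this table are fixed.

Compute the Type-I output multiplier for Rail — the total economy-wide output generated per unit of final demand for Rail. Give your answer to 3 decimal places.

Technical coefficients a_ij = z_ij / X_j:
  a_BB = 27/180 = 0.15, a_RB = 0/180 = 0.00, a_SB = 72/180 = 0.40
  a_BR = 11/220 = 0.05, a_RR = 22/220 = 0.10, a_SR = 0/220 = 0.00
  a_BS = 132/440 = 0.30, a_RS = 176/440 = 0.40, a_SS = 22/440 = 0.05
I − A =
  [   0.85    -0.05    -0.30]
  [   0.00     0.90    -0.40]
  [  -0.40     0.00     0.95]
Cofactors of I−A, C_ij = (−1)^(i+j)·(minor ij) (rows/columns in the sector order above):
  C_11 = (0.90)(0.95) − (-0.40)(0.00) = 0.8550
  C_12 = −[(0.00)(0.95) − (-0.40)(-0.40)] = 0.1600
  C_13 = (0.00)(0.00) − (0.90)(-0.40) = 0.3600
  C_21 = −[(-0.05)(0.95) − (-0.30)(0.00)] = 0.0475
  C_22 = (0.85)(0.95) − (-0.30)(-0.40) = 0.6875
  C_23 = −[(0.85)(0.00) − (-0.05)(-0.40)] = 0.0200
  C_31 = (-0.05)(-0.40) − (-0.30)(0.90) = 0.2900
  C_32 = −[(0.85)(-0.40) − (-0.30)(0.00)] = 0.3400
  C_33 = (0.85)(0.90) − (-0.05)(0.00) = 0.7650
det(I−A) = Σ_j (I−A)_1j·C_1j = (0.85)(0.8550) + (-0.05)(0.1600) + (-0.30)(0.3600) = 0.61075
adj(I−A) = Cᵀ =
  [ 0.8550   0.0475   0.2900]
  [ 0.1600   0.6875   0.3400]
  [ 0.3600   0.0200   0.7650]
(I − A)⁻¹ = adj(I−A) / det(I−A) ≈
  [   1.3999     0.0778     0.4748]
  [   0.2620     1.1257     0.5567]
  [   0.5894     0.0327     1.2526]
The output multiplier for sector j is the column-j sum of the Leontief inverse (I − A)⁻¹ = adj(I−A) / det(I−A).
Column R of adj(I−A): (0.0475, 0.6875, 0.0200); det(I−A) = 0.61075.
m_R = (0.0475 + 0.6875 + 0.0200) / 0.61075 = 0.755 / 0.61075 ≈ 1.236.

m_R = 1.236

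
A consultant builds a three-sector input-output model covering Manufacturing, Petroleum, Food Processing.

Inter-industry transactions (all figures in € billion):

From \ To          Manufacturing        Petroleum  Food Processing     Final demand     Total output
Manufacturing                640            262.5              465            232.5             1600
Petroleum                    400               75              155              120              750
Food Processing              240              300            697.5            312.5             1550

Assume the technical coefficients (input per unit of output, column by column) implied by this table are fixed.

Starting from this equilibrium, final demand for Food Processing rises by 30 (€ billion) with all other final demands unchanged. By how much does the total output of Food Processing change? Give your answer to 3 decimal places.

Δx_F = 91.031

Technical coefficients a_ij = z_ij / X_j:
  a_MM = 640/1600 = 0.40, a_PM = 400/1600 = 0.25, a_FM = 240/1600 = 0.15
  a_MP = 262.5/750 = 0.35, a_PP = 75/750 = 0.10, a_FP = 300/750 = 0.40
  a_MF = 465/1550 = 0.30, a_PF = 155/1550 = 0.10, a_FF = 697.5/1550 = 0.45
I − A =
  [   0.60    -0.35    -0.30]
  [  -0.25     0.90    -0.10]
  [  -0.15    -0.40     0.55]
Cofactors of I−A, C_ij = (−1)^(i+j)·(minor ij) (rows/columns in the sector order above):
  C_11 = (0.90)(0.55) − (-0.10)(-0.40) = 0.4550
  C_12 = −[(-0.25)(0.55) − (-0.10)(-0.15)] = 0.1525
  C_13 = (-0.25)(-0.40) − (0.90)(-0.15) = 0.2350
  C_21 = −[(-0.35)(0.55) − (-0.30)(-0.40)] = 0.3125
  C_22 = (0.60)(0.55) − (-0.30)(-0.15) = 0.2850
  C_23 = −[(0.60)(-0.40) − (-0.35)(-0.15)] = 0.2925
  C_31 = (-0.35)(-0.10) − (-0.30)(0.90) = 0.3050
  C_32 = −[(0.60)(-0.10) − (-0.30)(-0.25)] = 0.1350
  C_33 = (0.60)(0.90) − (-0.35)(-0.25) = 0.4525
det(I−A) = Σ_j (I−A)_1j·C_1j = (0.60)(0.4550) + (-0.35)(0.1525) + (-0.30)(0.2350) = 0.149125
adj(I−A) = Cᵀ =
  [ 0.4550   0.3125   0.3050]
  [ 0.1525   0.2850   0.1350]
  [ 0.2350   0.2925   0.4525]
(I − A)⁻¹ = adj(I−A) / det(I−A) ≈
  [   3.0511     2.0956     2.0453]
  [   1.0226     1.9111     0.9053]
  [   1.5759     1.9614     3.0344]
Δx = (I − A)⁻¹ Δd with Δd having +30 in the Food Processing component and 0 elsewhere.
So Δx_F = L_FF · (+30), where L_FF = adj(I−A)_FF / det(I−A) = 0.4525 / 0.149125.
Δx_F = 0.4525 × (+30) / 0.149125 = 13.575 / 0.149125 ≈ 91.031.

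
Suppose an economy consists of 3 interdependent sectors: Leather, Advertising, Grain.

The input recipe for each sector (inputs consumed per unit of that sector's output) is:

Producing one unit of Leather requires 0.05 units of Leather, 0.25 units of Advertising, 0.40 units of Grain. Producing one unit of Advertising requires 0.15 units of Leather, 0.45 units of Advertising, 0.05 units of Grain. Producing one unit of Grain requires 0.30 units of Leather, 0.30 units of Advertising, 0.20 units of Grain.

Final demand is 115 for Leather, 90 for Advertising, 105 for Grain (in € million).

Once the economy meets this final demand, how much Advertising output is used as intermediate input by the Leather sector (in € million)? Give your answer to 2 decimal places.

z_AL = 72.62

I − A =
  [   0.95    -0.15    -0.30]
  [  -0.25     0.55    -0.30]
  [  -0.40    -0.05     0.80]
Cofactors of I−A, C_ij = (−1)^(i+j)·(minor ij) (rows/columns in the sector order above):
  C_11 = (0.55)(0.80) − (-0.30)(-0.05) = 0.4250
  C_12 = −[(-0.25)(0.80) − (-0.30)(-0.40)] = 0.3200
  C_13 = (-0.25)(-0.05) − (0.55)(-0.40) = 0.2325
  C_21 = −[(-0.15)(0.80) − (-0.30)(-0.05)] = 0.1350
  C_22 = (0.95)(0.80) − (-0.30)(-0.40) = 0.6400
  C_23 = −[(0.95)(-0.05) − (-0.15)(-0.40)] = 0.1075
  C_31 = (-0.15)(-0.30) − (-0.30)(0.55) = 0.2100
  C_32 = −[(0.95)(-0.30) − (-0.30)(-0.25)] = 0.3600
  C_33 = (0.95)(0.55) − (-0.15)(-0.25) = 0.4850
det(I−A) = Σ_j (I−A)_1j·C_1j = (0.95)(0.4250) + (-0.15)(0.3200) + (-0.30)(0.2325) = 0.2860
adj(I−A) = Cᵀ =
  [ 0.4250   0.1350   0.2100]
  [ 0.3200   0.6400   0.3600]
  [ 0.2325   0.1075   0.4850]
(I − A)⁻¹ = adj(I−A) / det(I−A) ≈
  [   1.4860     0.4720     0.7343]
  [   1.1189     2.2378     1.2587]
  [   0.8129     0.3759     1.6958]
First solve x = (I − A)⁻¹ d = adj(I−A)·d / det(I−A); in particular x_L = (0.4250·115 + 0.1350·90 + 0.2100·105) / 0.2860 = 83.075 / 0.2860 ≈ 290.4720.
Intermediate flow from A to L: z_AL = a_AL · x_L = 0.25 × 83.075 / 0.2860 = 20.76875 / 0.2860 ≈ 72.62.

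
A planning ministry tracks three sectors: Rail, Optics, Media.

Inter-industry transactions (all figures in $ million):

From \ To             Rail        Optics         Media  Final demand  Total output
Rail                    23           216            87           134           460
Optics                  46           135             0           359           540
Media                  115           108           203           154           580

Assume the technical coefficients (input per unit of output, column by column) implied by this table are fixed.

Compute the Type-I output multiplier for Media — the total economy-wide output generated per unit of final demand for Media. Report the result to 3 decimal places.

m_M = 1.970

Technical coefficients a_ij = z_ij / X_j:
  a_RR = 23/460 = 0.05, a_OR = 46/460 = 0.10, a_MR = 115/460 = 0.25
  a_RO = 216/540 = 0.40, a_OO = 135/540 = 0.25, a_MO = 108/540 = 0.20
  a_RM = 87/580 = 0.15, a_OM = 0/580 = 0.00, a_MM = 203/580 = 0.35
I − A =
  [   0.95    -0.40    -0.15]
  [  -0.10     0.75     0.00]
  [  -0.25    -0.20     0.65]
Cofactors of I−A, C_ij = (−1)^(i+j)·(minor ij) (rows/columns in the sector order above):
  C_11 = (0.75)(0.65) − (0.00)(-0.20) = 0.4875
  C_12 = −[(-0.10)(0.65) − (0.00)(-0.25)] = 0.0650
  C_13 = (-0.10)(-0.20) − (0.75)(-0.25) = 0.2075
  C_21 = −[(-0.40)(0.65) − (-0.15)(-0.20)] = 0.2900
  C_22 = (0.95)(0.65) − (-0.15)(-0.25) = 0.5800
  C_23 = −[(0.95)(-0.20) − (-0.40)(-0.25)] = 0.2900
  C_31 = (-0.40)(0.00) − (-0.15)(0.75) = 0.1125
  C_32 = −[(0.95)(0.00) − (-0.15)(-0.10)] = 0.0150
  C_33 = (0.95)(0.75) − (-0.40)(-0.10) = 0.6725
det(I−A) = Σ_j (I−A)_1j·C_1j = (0.95)(0.4875) + (-0.40)(0.0650) + (-0.15)(0.2075) = 0.4060
adj(I−A) = Cᵀ =
  [ 0.4875   0.2900   0.1125]
  [ 0.0650   0.5800   0.0150]
  [ 0.2075   0.2900   0.6725]
(I − A)⁻¹ = adj(I−A) / det(I−A) ≈
  [   1.2007     0.7143     0.2771]
  [   0.1601     1.4286     0.0369]
  [   0.5111     0.7143     1.6564]
The output multiplier for sector j is the column-j sum of the Leontief inverse (I − A)⁻¹ = adj(I−A) / det(I−A).
Column M of adj(I−A): (0.1125, 0.0150, 0.6725); det(I−A) = 0.4060.
m_M = (0.1125 + 0.0150 + 0.6725) / 0.4060 = 0.80 / 0.4060 ≈ 1.970.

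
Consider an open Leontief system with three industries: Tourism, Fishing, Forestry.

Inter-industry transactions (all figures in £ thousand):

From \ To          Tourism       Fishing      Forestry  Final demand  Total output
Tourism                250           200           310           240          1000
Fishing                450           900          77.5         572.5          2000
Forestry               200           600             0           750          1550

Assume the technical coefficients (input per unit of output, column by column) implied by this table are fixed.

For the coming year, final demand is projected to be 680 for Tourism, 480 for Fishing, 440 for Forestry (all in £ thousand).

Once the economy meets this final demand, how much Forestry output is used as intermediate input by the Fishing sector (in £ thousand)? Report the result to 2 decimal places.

z_32 = 695.22

Technical coefficients a_ij = z_ij / X_j:
  a_11 = 250/1000 = 0.25, a_21 = 450/1000 = 0.45, a_31 = 200/1000 = 0.20
  a_12 = 200/2000 = 0.10, a_22 = 900/2000 = 0.45, a_32 = 600/2000 = 0.30
  a_13 = 310/1550 = 0.20, a_23 = 77.5/1550 = 0.05, a_33 = 0/1550 = 0.00
I − A =
  [   0.75    -0.10    -0.20]
  [  -0.45     0.55    -0.05]
  [  -0.20    -0.30     1.00]
Cofactors of I−A, C_ij = (−1)^(i+j)·(minor ij) (rows/columns in the sector order above):
  C_11 = (0.55)(1.00) − (-0.05)(-0.30) = 0.5350
  C_12 = −[(-0.45)(1.00) − (-0.05)(-0.20)] = 0.4600
  C_13 = (-0.45)(-0.30) − (0.55)(-0.20) = 0.2450
  C_21 = −[(-0.10)(1.00) − (-0.20)(-0.30)] = 0.1600
  C_22 = (0.75)(1.00) − (-0.20)(-0.20) = 0.7100
  C_23 = −[(0.75)(-0.30) − (-0.10)(-0.20)] = 0.2450
  C_31 = (-0.10)(-0.05) − (-0.20)(0.55) = 0.1150
  C_32 = −[(0.75)(-0.05) − (-0.20)(-0.45)] = 0.1275
  C_33 = (0.75)(0.55) − (-0.10)(-0.45) = 0.3675
det(I−A) = Σ_j (I−A)_1j·C_1j = (0.75)(0.5350) + (-0.10)(0.4600) + (-0.20)(0.2450) = 0.30625
adj(I−A) = Cᵀ =
  [ 0.5350   0.1600   0.1150]
  [ 0.4600   0.7100   0.1275]
  [ 0.2450   0.2450   0.3675]
(I − A)⁻¹ = adj(I−A) / det(I−A) ≈
  [   1.7469     0.5224     0.3755]
  [   1.5020     2.3184     0.4163]
  [   0.8000     0.8000     1.2000]
First solve x = (I − A)⁻¹ d = adj(I−A)·d / det(I−A); in particular x_2 = (0.4600·680 + 0.7100·480 + 0.1275·440) / 0.30625 = 709.70 / 0.30625 ≈ 2317.3878.
Intermediate flow from 3 to 2: z_32 = a_32 · x_2 = 0.30 × 709.70 / 0.30625 = 212.91 / 0.30625 ≈ 695.22.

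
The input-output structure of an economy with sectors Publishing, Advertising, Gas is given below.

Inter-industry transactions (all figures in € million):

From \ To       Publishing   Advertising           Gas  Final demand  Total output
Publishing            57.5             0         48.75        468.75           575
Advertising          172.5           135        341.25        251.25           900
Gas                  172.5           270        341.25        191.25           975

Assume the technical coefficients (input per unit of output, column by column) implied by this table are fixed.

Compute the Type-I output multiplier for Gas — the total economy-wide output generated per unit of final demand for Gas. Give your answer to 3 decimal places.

m_G = 2.951

Technical coefficients a_ij = z_ij / X_j:
  a_PP = 57.5/575 = 0.10, a_AP = 172.5/575 = 0.30, a_GP = 172.5/575 = 0.30
  a_PA = 0/900 = 0.00, a_AA = 135/900 = 0.15, a_GA = 270/900 = 0.30
  a_PG = 48.75/975 = 0.05, a_AG = 341.25/975 = 0.35, a_GG = 341.25/975 = 0.35
I − A =
  [   0.90     0.00    -0.05]
  [  -0.30     0.85    -0.35]
  [  -0.30    -0.30     0.65]
Cofactors of I−A, C_ij = (−1)^(i+j)·(minor ij) (rows/columns in the sector order above):
  C_11 = (0.85)(0.65) − (-0.35)(-0.30) = 0.4475
  C_12 = −[(-0.30)(0.65) − (-0.35)(-0.30)] = 0.3000
  C_13 = (-0.30)(-0.30) − (0.85)(-0.30) = 0.3450
  C_21 = −[(0.00)(0.65) − (-0.05)(-0.30)] = 0.0150
  C_22 = (0.90)(0.65) − (-0.05)(-0.30) = 0.5700
  C_23 = −[(0.90)(-0.30) − (0.00)(-0.30)] = 0.2700
  C_31 = (0.00)(-0.35) − (-0.05)(0.85) = 0.0425
  C_32 = −[(0.90)(-0.35) − (-0.05)(-0.30)] = 0.3300
  C_33 = (0.90)(0.85) − (0.00)(-0.30) = 0.7650
det(I−A) = Σ_j (I−A)_1j·C_1j = (0.90)(0.4475) + (0.00)(0.3000) + (-0.05)(0.3450) = 0.3855
adj(I−A) = Cᵀ =
  [ 0.4475   0.0150   0.0425]
  [ 0.3000   0.5700   0.3300]
  [ 0.3450   0.2700   0.7650]
(I − A)⁻¹ = adj(I−A) / det(I−A) ≈
  [   1.1608     0.0389     0.1102]
  [   0.7782     1.4786     0.8560]
  [   0.8949     0.7004     1.9844]
The output multiplier for sector j is the column-j sum of the Leontief inverse (I − A)⁻¹ = adj(I−A) / det(I−A).
Column G of adj(I−A): (0.0425, 0.3300, 0.7650); det(I−A) = 0.3855.
m_G = (0.0425 + 0.3300 + 0.7650) / 0.3855 = 1.1375 / 0.3855 ≈ 2.951.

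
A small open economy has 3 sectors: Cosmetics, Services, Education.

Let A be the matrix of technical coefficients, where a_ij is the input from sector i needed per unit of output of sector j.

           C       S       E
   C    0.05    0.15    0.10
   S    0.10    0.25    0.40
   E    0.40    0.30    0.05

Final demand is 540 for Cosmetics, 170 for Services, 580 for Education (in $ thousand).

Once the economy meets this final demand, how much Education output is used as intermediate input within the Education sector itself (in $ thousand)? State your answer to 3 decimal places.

I − A =
  [   0.95    -0.15    -0.10]
  [  -0.10     0.75    -0.40]
  [  -0.40    -0.30     0.95]
Cofactors of I−A, C_ij = (−1)^(i+j)·(minor ij) (rows/columns in the sector order above):
  C_11 = (0.75)(0.95) − (-0.40)(-0.30) = 0.5925
  C_12 = −[(-0.10)(0.95) − (-0.40)(-0.40)] = 0.2550
  C_13 = (-0.10)(-0.30) − (0.75)(-0.40) = 0.3300
  C_21 = −[(-0.15)(0.95) − (-0.10)(-0.30)] = 0.1725
  C_22 = (0.95)(0.95) − (-0.10)(-0.40) = 0.8625
  C_23 = −[(0.95)(-0.30) − (-0.15)(-0.40)] = 0.3450
  C_31 = (-0.15)(-0.40) − (-0.10)(0.75) = 0.1350
  C_32 = −[(0.95)(-0.40) − (-0.10)(-0.10)] = 0.3900
  C_33 = (0.95)(0.75) − (-0.15)(-0.10) = 0.6975
det(I−A) = Σ_j (I−A)_1j·C_1j = (0.95)(0.5925) + (-0.15)(0.2550) + (-0.10)(0.3300) = 0.491625
adj(I−A) = Cᵀ =
  [ 0.5925   0.1725   0.1350]
  [ 0.2550   0.8625   0.3900]
  [ 0.3300   0.3450   0.6975]
(I − A)⁻¹ = adj(I−A) / det(I−A) ≈
  [   1.2052     0.3509     0.2746]
  [   0.5187     1.7544     0.7933]
  [   0.6712     0.7018     1.4188]
First solve x = (I − A)⁻¹ d = adj(I−A)·d / det(I−A); in particular x_E = (0.3300·540 + 0.3450·170 + 0.6975·580) / 0.491625 = 641.40 / 0.491625 ≈ 1304.65294.
Intermediate flow from E to E: z_EE = a_EE · x_E = 0.05 × 641.40 / 0.491625 = 32.07 / 0.491625 ≈ 65.233.

z_EE = 65.233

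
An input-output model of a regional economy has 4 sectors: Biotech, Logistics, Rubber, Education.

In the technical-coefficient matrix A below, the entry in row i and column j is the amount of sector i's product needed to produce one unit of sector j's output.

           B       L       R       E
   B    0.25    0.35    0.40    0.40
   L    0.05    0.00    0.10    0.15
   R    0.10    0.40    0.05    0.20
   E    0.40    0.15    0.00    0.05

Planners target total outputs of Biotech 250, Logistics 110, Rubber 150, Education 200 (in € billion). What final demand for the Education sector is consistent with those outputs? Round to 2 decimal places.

I − A =
  [   0.75    -0.35    -0.40    -0.40]
  [  -0.05     1.00    -0.10    -0.15]
  [  -0.10    -0.40     0.95    -0.20]
  [  -0.40    -0.15     0.00     0.95]
d = (I − A) x:
  d_B = (+0.75)·250 + (-0.35)·110 + (-0.40)·150 + (-0.40)·200 = 9.00
  d_L = (-0.05)·250 + (+1.00)·110 + (-0.10)·150 + (-0.15)·200 = 52.50
  d_R = (-0.10)·250 + (-0.40)·110 + (+0.95)·150 + (-0.20)·200 = 33.50
  d_E = (-0.40)·250 + (-0.15)·110 + (+0.00)·150 + (+0.95)·200 = 73.50

d_E = 73.50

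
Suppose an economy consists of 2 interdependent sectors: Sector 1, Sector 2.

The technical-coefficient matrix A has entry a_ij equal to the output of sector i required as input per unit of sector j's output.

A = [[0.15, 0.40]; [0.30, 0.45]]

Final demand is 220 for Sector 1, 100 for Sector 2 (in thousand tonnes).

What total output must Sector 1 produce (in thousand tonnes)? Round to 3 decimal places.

x_1 = 463.309

I − A =
  [   0.85    -0.40]
  [  -0.30     0.55]
det(I−A) = (0.85)(0.55) − (-0.40)(-0.30) = 0.3475
adj(I−A) = [[0.55, 0.40], [0.30, 0.85]]
(I − A)⁻¹ = adj(I−A) / det(I−A) ≈
  [   1.5827     1.1511]
  [   0.8633     2.4460]
x = (I − A)⁻¹ d = adj(I−A)·d / det(I−A), with det(I−A) = 0.3475:
  x_1 = (0.55·220 + 0.40·100) / 0.3475 = 161.00 / 0.3475 ≈ 463.309
  x_2 = (0.30·220 + 0.85·100) / 0.3475 = 151.00 / 0.3475 ≈ 434.532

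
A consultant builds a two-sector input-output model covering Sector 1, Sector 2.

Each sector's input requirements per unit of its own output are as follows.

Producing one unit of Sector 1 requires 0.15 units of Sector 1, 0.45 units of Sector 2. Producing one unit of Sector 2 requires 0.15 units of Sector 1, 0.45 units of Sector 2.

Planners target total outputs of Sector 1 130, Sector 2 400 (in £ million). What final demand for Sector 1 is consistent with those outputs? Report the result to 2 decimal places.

I − A =
  [   0.85    -0.15]
  [  -0.45     0.55]
d = (I − A) x:
  d_1 = (+0.85)·130 + (-0.15)·400 = 50.50
  d_2 = (-0.45)·130 + (+0.55)·400 = 161.50

d_1 = 50.50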